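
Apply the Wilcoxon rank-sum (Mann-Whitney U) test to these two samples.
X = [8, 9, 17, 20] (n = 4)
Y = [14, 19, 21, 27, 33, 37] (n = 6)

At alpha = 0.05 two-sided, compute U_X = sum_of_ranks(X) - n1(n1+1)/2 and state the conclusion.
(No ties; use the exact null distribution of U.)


Step 1: Combine and sort all 10 observations; assign midranks.
sorted (value, group): (8,X), (9,X), (14,Y), (17,X), (19,Y), (20,X), (21,Y), (27,Y), (33,Y), (37,Y)
ranks: 8->1, 9->2, 14->3, 17->4, 19->5, 20->6, 21->7, 27->8, 33->9, 37->10
Step 2: Rank sum for X: R1 = 1 + 2 + 4 + 6 = 13.
Step 3: U_X = R1 - n1(n1+1)/2 = 13 - 4*5/2 = 13 - 10 = 3.
       U_Y = n1*n2 - U_X = 24 - 3 = 21.
Step 4: No ties, so the exact null distribution of U (based on enumerating the C(10,4) = 210 equally likely rank assignments) gives the two-sided p-value.
Step 5: p-value = 0.066667; compare to alpha = 0.05. fail to reject H0.

U_X = 3, p = 0.066667, fail to reject H0 at alpha = 0.05.


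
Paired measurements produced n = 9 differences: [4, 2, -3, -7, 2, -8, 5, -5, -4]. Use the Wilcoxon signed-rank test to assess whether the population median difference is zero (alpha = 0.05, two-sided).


Step 1: Drop any zero differences (none here) and take |d_i|.
|d| = [4, 2, 3, 7, 2, 8, 5, 5, 4]
Step 2: Midrank |d_i| (ties get averaged ranks).
ranks: |4|->4.5, |2|->1.5, |3|->3, |7|->8, |2|->1.5, |8|->9, |5|->6.5, |5|->6.5, |4|->4.5
Step 3: Attach original signs; sum ranks with positive sign and with negative sign.
W+ = 4.5 + 1.5 + 1.5 + 6.5 = 14
W- = 3 + 8 + 9 + 6.5 + 4.5 = 31
(Check: W+ + W- = 45 should equal n(n+1)/2 = 45.)
Step 4: Test statistic W = min(W+, W-) = 14.
Step 5: Ties in |d|, so use the tie-corrected normal approximation.
        E[W] = n(n+1)/4 = 9*10/4 = 22.5.
        Tie groups: |d|=2 (t=2), |d|=4 (t=2), |d|=5 (t=2); sum(t^3 - t) = 18.
        Var[W] = n(n+1)(2n+1)/24 - sum(t^3-t)/48 = 1710/24 - 18/48 = 70.875.
        z = (W - E[W]) / sqrt(Var[W]) = (14 - 22.5) / 8.4187 = -1.0097.
        Two-sided p = 2*Phi(z) = 0.312661.
Step 6: alpha = 0.05. fail to reject H0.

W+ = 14, W- = 31, W = min = 14, p = 0.312661, fail to reject H0.


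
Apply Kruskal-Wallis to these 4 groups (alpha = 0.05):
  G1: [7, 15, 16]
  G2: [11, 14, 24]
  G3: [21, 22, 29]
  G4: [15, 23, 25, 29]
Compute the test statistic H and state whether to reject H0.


Step 1: Combine all N = 13 observations and assign midranks.
sorted (value, group, rank): (7,G1,1), (11,G2,2), (14,G2,3), (15,G1,4.5), (15,G4,4.5), (16,G1,6), (21,G3,7), (22,G3,8), (23,G4,9), (24,G2,10), (25,G4,11), (29,G3,12.5), (29,G4,12.5)
Step 2: Sum ranks within each group.
R_1 = 11.5 (n_1 = 3)
R_2 = 15 (n_2 = 3)
R_3 = 27.5 (n_3 = 3)
R_4 = 37 (n_4 = 4)
Step 3: H = 12/(N(N+1)) * sum(R_i^2/n_i) - 3(N+1)
     = 12/(13*14) * (11.5^2/3 + 15^2/3 + 27.5^2/3 + 37^2/4) - 3*14
     = 0.065934 * 713.417 - 42
     = 5.038462.
Step 4: Ties present; correction factor C = 1 - 12/(13^3 - 13) = 0.994505. Corrected H = 5.038462 / 0.994505 = 5.066298.
Step 5: Under H0, H ~ chi^2(3); p-value = 0.167006.
Step 6: alpha = 0.05. fail to reject H0.

H = 5.0663, df = 3, p = 0.167006, fail to reject H0.


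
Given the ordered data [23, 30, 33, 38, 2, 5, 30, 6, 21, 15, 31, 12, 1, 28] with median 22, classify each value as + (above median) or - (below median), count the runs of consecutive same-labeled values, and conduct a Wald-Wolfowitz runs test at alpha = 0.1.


Step 1: Compute median = 22; label A = above, B = below.
Labels in order: AAAABBABBBABBA  (n_A = 7, n_B = 7)
Step 2: Count runs R = 7.
Step 3: Under H0 (random ordering), E[R] = 2*n_A*n_B/(n_A+n_B) + 1 = 2*7*7/14 + 1 = 8.0000.
        Var[R] = 2*n_A*n_B*(2*n_A*n_B - n_A - n_B) / ((n_A+n_B)^2 * (n_A+n_B-1)) = 8232/2548 = 3.2308.
        SD[R] = 1.7974.
Step 4: Continuity-corrected z = (R + 0.5 - E[R]) / SD[R] = (7 + 0.5 - 8.0000) / 1.7974 = -0.2782.
Step 5: Two-sided p-value via normal approximation = 2*(1 - Phi(|z|)) = 0.780879.
Step 6: alpha = 0.1. fail to reject H0.

R = 7, z = -0.2782, p = 0.780879, fail to reject H0.


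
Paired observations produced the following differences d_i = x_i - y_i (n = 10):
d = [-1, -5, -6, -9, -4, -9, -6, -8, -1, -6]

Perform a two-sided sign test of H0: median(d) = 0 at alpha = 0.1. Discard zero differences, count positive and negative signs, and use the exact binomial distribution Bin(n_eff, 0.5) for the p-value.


Step 1: Discard zero differences. Original n = 10; n_eff = number of nonzero differences = 10.
Nonzero differences (with sign): -1, -5, -6, -9, -4, -9, -6, -8, -1, -6
Step 2: Count signs: positive = 0, negative = 10.
Step 3: Under H0: P(positive) = 0.5, so the number of positives S ~ Bin(10, 0.5).
Step 4: Two-sided exact p-value = sum of Bin(10,0.5) probabilities at or below the observed probability = 0.001953.
Step 5: alpha = 0.1. reject H0.

n_eff = 10, pos = 0, neg = 10, p = 0.001953, reject H0.


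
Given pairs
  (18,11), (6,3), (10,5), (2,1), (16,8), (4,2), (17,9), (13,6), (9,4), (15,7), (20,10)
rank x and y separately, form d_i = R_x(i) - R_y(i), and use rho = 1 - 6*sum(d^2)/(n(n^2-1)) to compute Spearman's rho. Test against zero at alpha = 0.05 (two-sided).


Step 1: Rank x and y separately (midranks; no ties here).
rank(x): 18->10, 6->3, 10->5, 2->1, 16->8, 4->2, 17->9, 13->6, 9->4, 15->7, 20->11
rank(y): 11->11, 3->3, 5->5, 1->1, 8->8, 2->2, 9->9, 6->6, 4->4, 7->7, 10->10
Step 2: d_i = R_x(i) - R_y(i); compute d_i^2.
  (10-11)^2=1, (3-3)^2=0, (5-5)^2=0, (1-1)^2=0, (8-8)^2=0, (2-2)^2=0, (9-9)^2=0, (6-6)^2=0, (4-4)^2=0, (7-7)^2=0, (11-10)^2=1
sum(d^2) = 2.
Step 3: rho = 1 - 6*2 / (11*(11^2 - 1)) = 1 - 12/1320 = 0.990909.
Step 4: Under H0, t = rho * sqrt((n-2)/(1-rho^2)) = 22.0966 ~ t(9).
Step 5: Two-sided p-value from the t-distribution with 9 df = 0.000000.
Step 6: alpha = 0.05. reject H0.

rho = 0.9909, p = 0.000000, reject H0 at alpha = 0.05.


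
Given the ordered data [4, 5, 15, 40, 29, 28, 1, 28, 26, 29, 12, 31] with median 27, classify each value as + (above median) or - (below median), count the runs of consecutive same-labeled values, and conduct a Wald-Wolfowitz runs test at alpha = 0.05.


Step 1: Compute median = 27; label A = above, B = below.
Labels in order: BBBAAABABABA  (n_A = 6, n_B = 6)
Step 2: Count runs R = 8.
Step 3: Under H0 (random ordering), E[R] = 2*n_A*n_B/(n_A+n_B) + 1 = 2*6*6/12 + 1 = 7.0000.
        Var[R] = 2*n_A*n_B*(2*n_A*n_B - n_A - n_B) / ((n_A+n_B)^2 * (n_A+n_B-1)) = 4320/1584 = 2.7273.
        SD[R] = 1.6514.
Step 4: Continuity-corrected z = (R - 0.5 - E[R]) / SD[R] = (8 - 0.5 - 7.0000) / 1.6514 = 0.3028.
Step 5: Two-sided p-value via normal approximation = 2*(1 - Phi(|z|)) = 0.762069.
Step 6: alpha = 0.05. fail to reject H0.

R = 8, z = 0.3028, p = 0.762069, fail to reject H0.


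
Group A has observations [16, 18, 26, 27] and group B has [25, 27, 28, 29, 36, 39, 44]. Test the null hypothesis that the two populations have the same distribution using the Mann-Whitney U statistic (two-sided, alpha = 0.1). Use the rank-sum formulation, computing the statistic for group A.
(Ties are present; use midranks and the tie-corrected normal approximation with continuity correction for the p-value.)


Step 1: Combine and sort all 11 observations; assign midranks.
sorted (value, group): (16,X), (18,X), (25,Y), (26,X), (27,X), (27,Y), (28,Y), (29,Y), (36,Y), (39,Y), (44,Y)
ranks: 16->1, 18->2, 25->3, 26->4, 27->5.5, 27->5.5, 28->7, 29->8, 36->9, 39->10, 44->11
Step 2: Rank sum for X: R1 = 1 + 2 + 4 + 5.5 = 12.5.
Step 3: U_X = R1 - n1(n1+1)/2 = 12.5 - 4*5/2 = 12.5 - 10 = 2.5.
       U_Y = n1*n2 - U_X = 28 - 2.5 = 25.5.
Step 4: Ties are present, so use the tie-corrected normal approximation (with continuity correction) for the p-value.
Step 5: p-value = 0.037202; compare to alpha = 0.1. reject H0.

U_X = 2.5, p = 0.037202, reject H0 at alpha = 0.1.


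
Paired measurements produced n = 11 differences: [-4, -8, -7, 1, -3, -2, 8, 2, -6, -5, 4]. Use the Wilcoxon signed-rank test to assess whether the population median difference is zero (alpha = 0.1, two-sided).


Step 1: Drop any zero differences (none here) and take |d_i|.
|d| = [4, 8, 7, 1, 3, 2, 8, 2, 6, 5, 4]
Step 2: Midrank |d_i| (ties get averaged ranks).
ranks: |4|->5.5, |8|->10.5, |7|->9, |1|->1, |3|->4, |2|->2.5, |8|->10.5, |2|->2.5, |6|->8, |5|->7, |4|->5.5
Step 3: Attach original signs; sum ranks with positive sign and with negative sign.
W+ = 1 + 10.5 + 2.5 + 5.5 = 19.5
W- = 5.5 + 10.5 + 9 + 4 + 2.5 + 8 + 7 = 46.5
(Check: W+ + W- = 66 should equal n(n+1)/2 = 66.)
Step 4: Test statistic W = min(W+, W-) = 19.5.
Step 5: Ties in |d|, so use the tie-corrected normal approximation.
        E[W] = n(n+1)/4 = 11*12/4 = 33.
        Tie groups: |d|=2 (t=2), |d|=4 (t=2), |d|=8 (t=2); sum(t^3 - t) = 18.
        Var[W] = n(n+1)(2n+1)/24 - sum(t^3-t)/48 = 3036/24 - 18/48 = 126.125.
        z = (W - E[W]) / sqrt(Var[W]) = (19.5 - 33) / 11.2305 = -1.2021.
        Two-sided p = 2*Phi(z) = 0.229333.
Step 6: alpha = 0.1. fail to reject H0.

W+ = 19.5, W- = 46.5, W = min = 19.5, p = 0.229333, fail to reject H0.


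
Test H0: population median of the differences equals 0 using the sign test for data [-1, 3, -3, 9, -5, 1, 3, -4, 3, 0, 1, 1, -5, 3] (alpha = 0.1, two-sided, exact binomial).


Step 1: Discard zero differences. Original n = 14; n_eff = number of nonzero differences = 13.
Nonzero differences (with sign): -1, +3, -3, +9, -5, +1, +3, -4, +3, +1, +1, -5, +3
Step 2: Count signs: positive = 8, negative = 5.
Step 3: Under H0: P(positive) = 0.5, so the number of positives S ~ Bin(13, 0.5).
Step 4: Two-sided exact p-value = sum of Bin(13,0.5) probabilities at or below the observed probability = 0.581055.
Step 5: alpha = 0.1. fail to reject H0.

n_eff = 13, pos = 8, neg = 5, p = 0.581055, fail to reject H0.


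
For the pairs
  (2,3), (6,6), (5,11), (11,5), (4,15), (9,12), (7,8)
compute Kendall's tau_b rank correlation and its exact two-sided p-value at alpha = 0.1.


Step 1: Enumerate the 21 unordered pairs (i,j) with i<j and classify each by sign(x_j-x_i) * sign(y_j-y_i).
  (1,2):dx=+4,dy=+3->C; (1,3):dx=+3,dy=+8->C; (1,4):dx=+9,dy=+2->C; (1,5):dx=+2,dy=+12->C
  (1,6):dx=+7,dy=+9->C; (1,7):dx=+5,dy=+5->C; (2,3):dx=-1,dy=+5->D; (2,4):dx=+5,dy=-1->D
  (2,5):dx=-2,dy=+9->D; (2,6):dx=+3,dy=+6->C; (2,7):dx=+1,dy=+2->C; (3,4):dx=+6,dy=-6->D
  (3,5):dx=-1,dy=+4->D; (3,6):dx=+4,dy=+1->C; (3,7):dx=+2,dy=-3->D; (4,5):dx=-7,dy=+10->D
  (4,6):dx=-2,dy=+7->D; (4,7):dx=-4,dy=+3->D; (5,6):dx=+5,dy=-3->D; (5,7):dx=+3,dy=-7->D
  (6,7):dx=-2,dy=-4->C
Step 2: C = 10, D = 11, total pairs = 21.
Step 3: tau = (C - D)/(n(n-1)/2) = (10 - 11)/21 = -0.047619.
Step 4: Exact two-sided p-value (enumerate n! = 5040 permutations of y under H0): p = 1.000000.
Step 5: alpha = 0.1. fail to reject H0.

tau_b = -0.0476 (C=10, D=11), p = 1.000000, fail to reject H0.


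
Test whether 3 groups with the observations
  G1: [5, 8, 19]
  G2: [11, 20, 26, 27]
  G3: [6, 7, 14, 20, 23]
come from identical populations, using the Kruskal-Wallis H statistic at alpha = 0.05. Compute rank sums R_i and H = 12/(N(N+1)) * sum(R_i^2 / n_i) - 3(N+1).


Step 1: Combine all N = 12 observations and assign midranks.
sorted (value, group, rank): (5,G1,1), (6,G3,2), (7,G3,3), (8,G1,4), (11,G2,5), (14,G3,6), (19,G1,7), (20,G2,8.5), (20,G3,8.5), (23,G3,10), (26,G2,11), (27,G2,12)
Step 2: Sum ranks within each group.
R_1 = 12 (n_1 = 3)
R_2 = 36.5 (n_2 = 4)
R_3 = 29.5 (n_3 = 5)
Step 3: H = 12/(N(N+1)) * sum(R_i^2/n_i) - 3(N+1)
     = 12/(12*13) * (12^2/3 + 36.5^2/4 + 29.5^2/5) - 3*13
     = 0.076923 * 555.112 - 39
     = 3.700962.
Step 4: Ties present; correction factor C = 1 - 6/(12^3 - 12) = 0.996503. Corrected H = 3.700962 / 0.996503 = 3.713947.
Step 5: Under H0, H ~ chi^2(2); p-value = 0.156144.
Step 6: alpha = 0.05. fail to reject H0.

H = 3.7139, df = 2, p = 0.156144, fail to reject H0.


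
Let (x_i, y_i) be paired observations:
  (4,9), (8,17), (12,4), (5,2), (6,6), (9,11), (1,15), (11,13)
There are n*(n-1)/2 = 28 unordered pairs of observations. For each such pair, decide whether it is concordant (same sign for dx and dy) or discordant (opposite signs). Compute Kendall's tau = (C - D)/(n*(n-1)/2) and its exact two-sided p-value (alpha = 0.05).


Step 1: Enumerate the 28 unordered pairs (i,j) with i<j and classify each by sign(x_j-x_i) * sign(y_j-y_i).
  (1,2):dx=+4,dy=+8->C; (1,3):dx=+8,dy=-5->D; (1,4):dx=+1,dy=-7->D; (1,5):dx=+2,dy=-3->D
  (1,6):dx=+5,dy=+2->C; (1,7):dx=-3,dy=+6->D; (1,8):dx=+7,dy=+4->C; (2,3):dx=+4,dy=-13->D
  (2,4):dx=-3,dy=-15->C; (2,5):dx=-2,dy=-11->C; (2,6):dx=+1,dy=-6->D; (2,7):dx=-7,dy=-2->C
  (2,8):dx=+3,dy=-4->D; (3,4):dx=-7,dy=-2->C; (3,5):dx=-6,dy=+2->D; (3,6):dx=-3,dy=+7->D
  (3,7):dx=-11,dy=+11->D; (3,8):dx=-1,dy=+9->D; (4,5):dx=+1,dy=+4->C; (4,6):dx=+4,dy=+9->C
  (4,7):dx=-4,dy=+13->D; (4,8):dx=+6,dy=+11->C; (5,6):dx=+3,dy=+5->C; (5,7):dx=-5,dy=+9->D
  (5,8):dx=+5,dy=+7->C; (6,7):dx=-8,dy=+4->D; (6,8):dx=+2,dy=+2->C; (7,8):dx=+10,dy=-2->D
Step 2: C = 13, D = 15, total pairs = 28.
Step 3: tau = (C - D)/(n(n-1)/2) = (13 - 15)/28 = -0.071429.
Step 4: Exact two-sided p-value (enumerate n! = 40320 permutations of y under H0): p = 0.904861.
Step 5: alpha = 0.05. fail to reject H0.

tau_b = -0.0714 (C=13, D=15), p = 0.904861, fail to reject H0.


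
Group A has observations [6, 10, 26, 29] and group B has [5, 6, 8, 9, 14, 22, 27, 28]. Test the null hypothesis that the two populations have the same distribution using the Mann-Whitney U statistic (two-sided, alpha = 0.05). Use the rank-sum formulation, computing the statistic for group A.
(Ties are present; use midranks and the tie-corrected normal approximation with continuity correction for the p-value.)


Step 1: Combine and sort all 12 observations; assign midranks.
sorted (value, group): (5,Y), (6,X), (6,Y), (8,Y), (9,Y), (10,X), (14,Y), (22,Y), (26,X), (27,Y), (28,Y), (29,X)
ranks: 5->1, 6->2.5, 6->2.5, 8->4, 9->5, 10->6, 14->7, 22->8, 26->9, 27->10, 28->11, 29->12
Step 2: Rank sum for X: R1 = 2.5 + 6 + 9 + 12 = 29.5.
Step 3: U_X = R1 - n1(n1+1)/2 = 29.5 - 4*5/2 = 29.5 - 10 = 19.5.
       U_Y = n1*n2 - U_X = 32 - 19.5 = 12.5.
Step 4: Ties are present, so use the tie-corrected normal approximation (with continuity correction) for the p-value.
Step 5: p-value = 0.609759; compare to alpha = 0.05. fail to reject H0.

U_X = 19.5, p = 0.609759, fail to reject H0 at alpha = 0.05.


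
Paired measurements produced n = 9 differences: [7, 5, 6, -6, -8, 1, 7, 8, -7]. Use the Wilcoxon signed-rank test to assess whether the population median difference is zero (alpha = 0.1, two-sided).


Step 1: Drop any zero differences (none here) and take |d_i|.
|d| = [7, 5, 6, 6, 8, 1, 7, 8, 7]
Step 2: Midrank |d_i| (ties get averaged ranks).
ranks: |7|->6, |5|->2, |6|->3.5, |6|->3.5, |8|->8.5, |1|->1, |7|->6, |8|->8.5, |7|->6
Step 3: Attach original signs; sum ranks with positive sign and with negative sign.
W+ = 6 + 2 + 3.5 + 1 + 6 + 8.5 = 27
W- = 3.5 + 8.5 + 6 = 18
(Check: W+ + W- = 45 should equal n(n+1)/2 = 45.)
Step 4: Test statistic W = min(W+, W-) = 18.
Step 5: Ties in |d|, so use the tie-corrected normal approximation.
        E[W] = n(n+1)/4 = 9*10/4 = 22.5.
        Tie groups: |d|=6 (t=2), |d|=7 (t=3), |d|=8 (t=2); sum(t^3 - t) = 36.
        Var[W] = n(n+1)(2n+1)/24 - sum(t^3-t)/48 = 1710/24 - 36/48 = 70.5.
        z = (W - E[W]) / sqrt(Var[W]) = (18 - 22.5) / 8.3964 = -0.5359.
        Two-sided p = 2*Phi(z) = 0.591998.
Step 6: alpha = 0.1. fail to reject H0.

W+ = 27, W- = 18, W = min = 18, p = 0.591998, fail to reject H0.


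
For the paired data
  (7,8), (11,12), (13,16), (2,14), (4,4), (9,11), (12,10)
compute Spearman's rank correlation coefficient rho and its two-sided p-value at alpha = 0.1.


Step 1: Rank x and y separately (midranks; no ties here).
rank(x): 7->3, 11->5, 13->7, 2->1, 4->2, 9->4, 12->6
rank(y): 8->2, 12->5, 16->7, 14->6, 4->1, 11->4, 10->3
Step 2: d_i = R_x(i) - R_y(i); compute d_i^2.
  (3-2)^2=1, (5-5)^2=0, (7-7)^2=0, (1-6)^2=25, (2-1)^2=1, (4-4)^2=0, (6-3)^2=9
sum(d^2) = 36.
Step 3: rho = 1 - 6*36 / (7*(7^2 - 1)) = 1 - 216/336 = 0.357143.
Step 4: Under H0, t = rho * sqrt((n-2)/(1-rho^2)) = 0.8550 ~ t(5).
Step 5: Two-sided p-value from the t-distribution with 5 df = 0.431611.
Step 6: alpha = 0.1. fail to reject H0.

rho = 0.3571, p = 0.431611, fail to reject H0 at alpha = 0.1.


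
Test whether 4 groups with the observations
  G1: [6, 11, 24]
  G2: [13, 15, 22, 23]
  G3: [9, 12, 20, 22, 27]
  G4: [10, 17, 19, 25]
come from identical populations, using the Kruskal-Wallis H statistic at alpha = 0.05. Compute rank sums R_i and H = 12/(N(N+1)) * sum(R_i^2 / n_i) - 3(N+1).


Step 1: Combine all N = 16 observations and assign midranks.
sorted (value, group, rank): (6,G1,1), (9,G3,2), (10,G4,3), (11,G1,4), (12,G3,5), (13,G2,6), (15,G2,7), (17,G4,8), (19,G4,9), (20,G3,10), (22,G2,11.5), (22,G3,11.5), (23,G2,13), (24,G1,14), (25,G4,15), (27,G3,16)
Step 2: Sum ranks within each group.
R_1 = 19 (n_1 = 3)
R_2 = 37.5 (n_2 = 4)
R_3 = 44.5 (n_3 = 5)
R_4 = 35 (n_4 = 4)
Step 3: H = 12/(N(N+1)) * sum(R_i^2/n_i) - 3(N+1)
     = 12/(16*17) * (19^2/3 + 37.5^2/4 + 44.5^2/5 + 35^2/4) - 3*17
     = 0.044118 * 1174.2 - 51
     = 0.802757.
Step 4: Ties present; correction factor C = 1 - 6/(16^3 - 16) = 0.998529. Corrected H = 0.802757 / 0.998529 = 0.803940.
Step 5: Under H0, H ~ chi^2(3); p-value = 0.848524.
Step 6: alpha = 0.05. fail to reject H0.

H = 0.8039, df = 3, p = 0.848524, fail to reject H0.


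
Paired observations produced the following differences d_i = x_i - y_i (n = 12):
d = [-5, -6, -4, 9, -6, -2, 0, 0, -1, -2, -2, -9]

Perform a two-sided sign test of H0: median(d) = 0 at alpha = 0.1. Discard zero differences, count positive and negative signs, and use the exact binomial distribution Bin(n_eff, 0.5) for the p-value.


Step 1: Discard zero differences. Original n = 12; n_eff = number of nonzero differences = 10.
Nonzero differences (with sign): -5, -6, -4, +9, -6, -2, -1, -2, -2, -9
Step 2: Count signs: positive = 1, negative = 9.
Step 3: Under H0: P(positive) = 0.5, so the number of positives S ~ Bin(10, 0.5).
Step 4: Two-sided exact p-value = sum of Bin(10,0.5) probabilities at or below the observed probability = 0.021484.
Step 5: alpha = 0.1. reject H0.

n_eff = 10, pos = 1, neg = 9, p = 0.021484, reject H0.


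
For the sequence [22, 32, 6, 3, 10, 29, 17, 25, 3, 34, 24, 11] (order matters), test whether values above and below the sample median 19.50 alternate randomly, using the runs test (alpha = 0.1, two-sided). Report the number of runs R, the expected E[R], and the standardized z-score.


Step 1: Compute median = 19.50; label A = above, B = below.
Labels in order: AABBBABABAAB  (n_A = 6, n_B = 6)
Step 2: Count runs R = 8.
Step 3: Under H0 (random ordering), E[R] = 2*n_A*n_B/(n_A+n_B) + 1 = 2*6*6/12 + 1 = 7.0000.
        Var[R] = 2*n_A*n_B*(2*n_A*n_B - n_A - n_B) / ((n_A+n_B)^2 * (n_A+n_B-1)) = 4320/1584 = 2.7273.
        SD[R] = 1.6514.
Step 4: Continuity-corrected z = (R - 0.5 - E[R]) / SD[R] = (8 - 0.5 - 7.0000) / 1.6514 = 0.3028.
Step 5: Two-sided p-value via normal approximation = 2*(1 - Phi(|z|)) = 0.762069.
Step 6: alpha = 0.1. fail to reject H0.

R = 8, z = 0.3028, p = 0.762069, fail to reject H0.


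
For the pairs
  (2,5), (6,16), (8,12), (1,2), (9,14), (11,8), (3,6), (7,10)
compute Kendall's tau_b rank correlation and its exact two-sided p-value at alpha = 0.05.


Step 1: Enumerate the 28 unordered pairs (i,j) with i<j and classify each by sign(x_j-x_i) * sign(y_j-y_i).
  (1,2):dx=+4,dy=+11->C; (1,3):dx=+6,dy=+7->C; (1,4):dx=-1,dy=-3->C; (1,5):dx=+7,dy=+9->C
  (1,6):dx=+9,dy=+3->C; (1,7):dx=+1,dy=+1->C; (1,8):dx=+5,dy=+5->C; (2,3):dx=+2,dy=-4->D
  (2,4):dx=-5,dy=-14->C; (2,5):dx=+3,dy=-2->D; (2,6):dx=+5,dy=-8->D; (2,7):dx=-3,dy=-10->C
  (2,8):dx=+1,dy=-6->D; (3,4):dx=-7,dy=-10->C; (3,5):dx=+1,dy=+2->C; (3,6):dx=+3,dy=-4->D
  (3,7):dx=-5,dy=-6->C; (3,8):dx=-1,dy=-2->C; (4,5):dx=+8,dy=+12->C; (4,6):dx=+10,dy=+6->C
  (4,7):dx=+2,dy=+4->C; (4,8):dx=+6,dy=+8->C; (5,6):dx=+2,dy=-6->D; (5,7):dx=-6,dy=-8->C
  (5,8):dx=-2,dy=-4->C; (6,7):dx=-8,dy=-2->C; (6,8):dx=-4,dy=+2->D; (7,8):dx=+4,dy=+4->C
Step 2: C = 21, D = 7, total pairs = 28.
Step 3: tau = (C - D)/(n(n-1)/2) = (21 - 7)/28 = 0.500000.
Step 4: Exact two-sided p-value (enumerate n! = 40320 permutations of y under H0): p = 0.108681.
Step 5: alpha = 0.05. fail to reject H0.

tau_b = 0.5000 (C=21, D=7), p = 0.108681, fail to reject H0.


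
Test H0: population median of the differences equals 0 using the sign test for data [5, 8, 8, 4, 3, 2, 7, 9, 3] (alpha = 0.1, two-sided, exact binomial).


Step 1: Discard zero differences. Original n = 9; n_eff = number of nonzero differences = 9.
Nonzero differences (with sign): +5, +8, +8, +4, +3, +2, +7, +9, +3
Step 2: Count signs: positive = 9, negative = 0.
Step 3: Under H0: P(positive) = 0.5, so the number of positives S ~ Bin(9, 0.5).
Step 4: Two-sided exact p-value = sum of Bin(9,0.5) probabilities at or below the observed probability = 0.003906.
Step 5: alpha = 0.1. reject H0.

n_eff = 9, pos = 9, neg = 0, p = 0.003906, reject H0.


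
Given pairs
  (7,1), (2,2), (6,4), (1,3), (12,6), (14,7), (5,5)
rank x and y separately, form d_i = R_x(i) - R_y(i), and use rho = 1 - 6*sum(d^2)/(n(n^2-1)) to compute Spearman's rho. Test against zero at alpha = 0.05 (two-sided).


Step 1: Rank x and y separately (midranks; no ties here).
rank(x): 7->5, 2->2, 6->4, 1->1, 12->6, 14->7, 5->3
rank(y): 1->1, 2->2, 4->4, 3->3, 6->6, 7->7, 5->5
Step 2: d_i = R_x(i) - R_y(i); compute d_i^2.
  (5-1)^2=16, (2-2)^2=0, (4-4)^2=0, (1-3)^2=4, (6-6)^2=0, (7-7)^2=0, (3-5)^2=4
sum(d^2) = 24.
Step 3: rho = 1 - 6*24 / (7*(7^2 - 1)) = 1 - 144/336 = 0.571429.
Step 4: Under H0, t = rho * sqrt((n-2)/(1-rho^2)) = 1.5570 ~ t(5).
Step 5: Two-sided p-value from the t-distribution with 5 df = 0.180202.
Step 6: alpha = 0.05. fail to reject H0.

rho = 0.5714, p = 0.180202, fail to reject H0 at alpha = 0.05.


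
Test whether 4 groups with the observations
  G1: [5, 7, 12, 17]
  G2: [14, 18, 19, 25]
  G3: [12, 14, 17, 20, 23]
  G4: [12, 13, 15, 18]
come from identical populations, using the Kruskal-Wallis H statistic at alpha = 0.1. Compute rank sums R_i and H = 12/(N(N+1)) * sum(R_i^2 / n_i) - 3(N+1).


Step 1: Combine all N = 17 observations and assign midranks.
sorted (value, group, rank): (5,G1,1), (7,G1,2), (12,G1,4), (12,G3,4), (12,G4,4), (13,G4,6), (14,G2,7.5), (14,G3,7.5), (15,G4,9), (17,G1,10.5), (17,G3,10.5), (18,G2,12.5), (18,G4,12.5), (19,G2,14), (20,G3,15), (23,G3,16), (25,G2,17)
Step 2: Sum ranks within each group.
R_1 = 17.5 (n_1 = 4)
R_2 = 51 (n_2 = 4)
R_3 = 53 (n_3 = 5)
R_4 = 31.5 (n_4 = 4)
Step 3: H = 12/(N(N+1)) * sum(R_i^2/n_i) - 3(N+1)
     = 12/(17*18) * (17.5^2/4 + 51^2/4 + 53^2/5 + 31.5^2/4) - 3*18
     = 0.039216 * 1536.67 - 54
     = 6.261765.
Step 4: Ties present; correction factor C = 1 - 42/(17^3 - 17) = 0.991422. Corrected H = 6.261765 / 0.991422 = 6.315946.
Step 5: Under H0, H ~ chi^2(3); p-value = 0.097211.
Step 6: alpha = 0.1. reject H0.

H = 6.3159, df = 3, p = 0.097211, reject H0.


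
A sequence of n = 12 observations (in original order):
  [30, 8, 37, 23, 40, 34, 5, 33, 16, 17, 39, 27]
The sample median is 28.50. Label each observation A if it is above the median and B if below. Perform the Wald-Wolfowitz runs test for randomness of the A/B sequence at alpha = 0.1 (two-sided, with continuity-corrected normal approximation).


Step 1: Compute median = 28.50; label A = above, B = below.
Labels in order: ABABAABABBAB  (n_A = 6, n_B = 6)
Step 2: Count runs R = 10.
Step 3: Under H0 (random ordering), E[R] = 2*n_A*n_B/(n_A+n_B) + 1 = 2*6*6/12 + 1 = 7.0000.
        Var[R] = 2*n_A*n_B*(2*n_A*n_B - n_A - n_B) / ((n_A+n_B)^2 * (n_A+n_B-1)) = 4320/1584 = 2.7273.
        SD[R] = 1.6514.
Step 4: Continuity-corrected z = (R - 0.5 - E[R]) / SD[R] = (10 - 0.5 - 7.0000) / 1.6514 = 1.5138.
Step 5: Two-sided p-value via normal approximation = 2*(1 - Phi(|z|)) = 0.130070.
Step 6: alpha = 0.1. fail to reject H0.

R = 10, z = 1.5138, p = 0.130070, fail to reject H0.


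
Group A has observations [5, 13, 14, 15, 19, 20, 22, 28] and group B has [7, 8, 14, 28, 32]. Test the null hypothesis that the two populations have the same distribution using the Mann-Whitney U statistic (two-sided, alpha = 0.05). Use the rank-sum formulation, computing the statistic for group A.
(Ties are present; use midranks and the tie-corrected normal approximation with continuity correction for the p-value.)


Step 1: Combine and sort all 13 observations; assign midranks.
sorted (value, group): (5,X), (7,Y), (8,Y), (13,X), (14,X), (14,Y), (15,X), (19,X), (20,X), (22,X), (28,X), (28,Y), (32,Y)
ranks: 5->1, 7->2, 8->3, 13->4, 14->5.5, 14->5.5, 15->7, 19->8, 20->9, 22->10, 28->11.5, 28->11.5, 32->13
Step 2: Rank sum for X: R1 = 1 + 4 + 5.5 + 7 + 8 + 9 + 10 + 11.5 = 56.
Step 3: U_X = R1 - n1(n1+1)/2 = 56 - 8*9/2 = 56 - 36 = 20.
       U_Y = n1*n2 - U_X = 40 - 20 = 20.
Step 4: Ties are present, so use the tie-corrected normal approximation (with continuity correction) for the p-value.
Step 5: p-value = 1.000000; compare to alpha = 0.05. fail to reject H0.

U_X = 20, p = 1.000000, fail to reject H0 at alpha = 0.05.


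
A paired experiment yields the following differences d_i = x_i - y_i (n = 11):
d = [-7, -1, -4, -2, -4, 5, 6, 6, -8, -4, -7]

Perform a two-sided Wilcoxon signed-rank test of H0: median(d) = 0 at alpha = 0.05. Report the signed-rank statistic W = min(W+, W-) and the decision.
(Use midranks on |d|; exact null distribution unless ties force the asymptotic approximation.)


Step 1: Drop any zero differences (none here) and take |d_i|.
|d| = [7, 1, 4, 2, 4, 5, 6, 6, 8, 4, 7]
Step 2: Midrank |d_i| (ties get averaged ranks).
ranks: |7|->9.5, |1|->1, |4|->4, |2|->2, |4|->4, |5|->6, |6|->7.5, |6|->7.5, |8|->11, |4|->4, |7|->9.5
Step 3: Attach original signs; sum ranks with positive sign and with negative sign.
W+ = 6 + 7.5 + 7.5 = 21
W- = 9.5 + 1 + 4 + 2 + 4 + 11 + 4 + 9.5 = 45
(Check: W+ + W- = 66 should equal n(n+1)/2 = 66.)
Step 4: Test statistic W = min(W+, W-) = 21.
Step 5: Ties in |d|, so use the tie-corrected normal approximation.
        E[W] = n(n+1)/4 = 11*12/4 = 33.
        Tie groups: |d|=4 (t=3), |d|=6 (t=2), |d|=7 (t=2); sum(t^3 - t) = 36.
        Var[W] = n(n+1)(2n+1)/24 - sum(t^3-t)/48 = 3036/24 - 36/48 = 125.75.
        z = (W - E[W]) / sqrt(Var[W]) = (21 - 33) / 11.2138 = -1.0701.
        Two-sided p = 2*Phi(z) = 0.284571.
Step 6: alpha = 0.05. fail to reject H0.

W+ = 21, W- = 45, W = min = 21, p = 0.284571, fail to reject H0.


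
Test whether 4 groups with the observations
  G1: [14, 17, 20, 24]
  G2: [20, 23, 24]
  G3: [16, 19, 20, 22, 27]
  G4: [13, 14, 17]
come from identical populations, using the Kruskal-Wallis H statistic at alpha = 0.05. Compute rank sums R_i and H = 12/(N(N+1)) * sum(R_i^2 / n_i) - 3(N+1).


Step 1: Combine all N = 15 observations and assign midranks.
sorted (value, group, rank): (13,G4,1), (14,G1,2.5), (14,G4,2.5), (16,G3,4), (17,G1,5.5), (17,G4,5.5), (19,G3,7), (20,G1,9), (20,G2,9), (20,G3,9), (22,G3,11), (23,G2,12), (24,G1,13.5), (24,G2,13.5), (27,G3,15)
Step 2: Sum ranks within each group.
R_1 = 30.5 (n_1 = 4)
R_2 = 34.5 (n_2 = 3)
R_3 = 46 (n_3 = 5)
R_4 = 9 (n_4 = 3)
Step 3: H = 12/(N(N+1)) * sum(R_i^2/n_i) - 3(N+1)
     = 12/(15*16) * (30.5^2/4 + 34.5^2/3 + 46^2/5 + 9^2/3) - 3*16
     = 0.050000 * 1079.51 - 48
     = 5.975625.
Step 4: Ties present; correction factor C = 1 - 42/(15^3 - 15) = 0.987500. Corrected H = 5.975625 / 0.987500 = 6.051266.
Step 5: Under H0, H ~ chi^2(3); p-value = 0.109142.
Step 6: alpha = 0.05. fail to reject H0.

H = 6.0513, df = 3, p = 0.109142, fail to reject H0.


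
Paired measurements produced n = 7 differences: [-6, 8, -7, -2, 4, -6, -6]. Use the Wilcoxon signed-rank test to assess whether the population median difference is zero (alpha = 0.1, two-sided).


Step 1: Drop any zero differences (none here) and take |d_i|.
|d| = [6, 8, 7, 2, 4, 6, 6]
Step 2: Midrank |d_i| (ties get averaged ranks).
ranks: |6|->4, |8|->7, |7|->6, |2|->1, |4|->2, |6|->4, |6|->4
Step 3: Attach original signs; sum ranks with positive sign and with negative sign.
W+ = 7 + 2 = 9
W- = 4 + 6 + 1 + 4 + 4 = 19
(Check: W+ + W- = 28 should equal n(n+1)/2 = 28.)
Step 4: Test statistic W = min(W+, W-) = 9.
Step 5: Ties in |d|, so use the tie-corrected normal approximation.
        E[W] = n(n+1)/4 = 7*8/4 = 14.
        Tie groups: |d|=6 (t=3); sum(t^3 - t) = 24.
        Var[W] = n(n+1)(2n+1)/24 - sum(t^3-t)/48 = 840/24 - 24/48 = 34.5.
        z = (W - E[W]) / sqrt(Var[W]) = (9 - 14) / 5.8737 = -0.8513.
        Two-sided p = 2*Phi(z) = 0.394627.
Step 6: alpha = 0.1. fail to reject H0.

W+ = 9, W- = 19, W = min = 9, p = 0.394627, fail to reject H0.


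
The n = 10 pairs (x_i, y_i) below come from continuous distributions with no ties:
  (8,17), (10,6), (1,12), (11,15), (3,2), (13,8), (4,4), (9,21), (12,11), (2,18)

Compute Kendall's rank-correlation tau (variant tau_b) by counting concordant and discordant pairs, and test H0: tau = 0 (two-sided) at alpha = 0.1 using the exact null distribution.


Step 1: Enumerate the 45 unordered pairs (i,j) with i<j and classify each by sign(x_j-x_i) * sign(y_j-y_i).
  (1,2):dx=+2,dy=-11->D; (1,3):dx=-7,dy=-5->C; (1,4):dx=+3,dy=-2->D; (1,5):dx=-5,dy=-15->C
  (1,6):dx=+5,dy=-9->D; (1,7):dx=-4,dy=-13->C; (1,8):dx=+1,dy=+4->C; (1,9):dx=+4,dy=-6->D
  (1,10):dx=-6,dy=+1->D; (2,3):dx=-9,dy=+6->D; (2,4):dx=+1,dy=+9->C; (2,5):dx=-7,dy=-4->C
  (2,6):dx=+3,dy=+2->C; (2,7):dx=-6,dy=-2->C; (2,8):dx=-1,dy=+15->D; (2,9):dx=+2,dy=+5->C
  (2,10):dx=-8,dy=+12->D; (3,4):dx=+10,dy=+3->C; (3,5):dx=+2,dy=-10->D; (3,6):dx=+12,dy=-4->D
  (3,7):dx=+3,dy=-8->D; (3,8):dx=+8,dy=+9->C; (3,9):dx=+11,dy=-1->D; (3,10):dx=+1,dy=+6->C
  (4,5):dx=-8,dy=-13->C; (4,6):dx=+2,dy=-7->D; (4,7):dx=-7,dy=-11->C; (4,8):dx=-2,dy=+6->D
  (4,9):dx=+1,dy=-4->D; (4,10):dx=-9,dy=+3->D; (5,6):dx=+10,dy=+6->C; (5,7):dx=+1,dy=+2->C
  (5,8):dx=+6,dy=+19->C; (5,9):dx=+9,dy=+9->C; (5,10):dx=-1,dy=+16->D; (6,7):dx=-9,dy=-4->C
  (6,8):dx=-4,dy=+13->D; (6,9):dx=-1,dy=+3->D; (6,10):dx=-11,dy=+10->D; (7,8):dx=+5,dy=+17->C
  (7,9):dx=+8,dy=+7->C; (7,10):dx=-2,dy=+14->D; (8,9):dx=+3,dy=-10->D; (8,10):dx=-7,dy=-3->C
  (9,10):dx=-10,dy=+7->D
Step 2: C = 22, D = 23, total pairs = 45.
Step 3: tau = (C - D)/(n(n-1)/2) = (22 - 23)/45 = -0.022222.
Step 4: Exact two-sided p-value (enumerate n! = 3628800 permutations of y under H0): p = 1.000000.
Step 5: alpha = 0.1. fail to reject H0.

tau_b = -0.0222 (C=22, D=23), p = 1.000000, fail to reject H0.


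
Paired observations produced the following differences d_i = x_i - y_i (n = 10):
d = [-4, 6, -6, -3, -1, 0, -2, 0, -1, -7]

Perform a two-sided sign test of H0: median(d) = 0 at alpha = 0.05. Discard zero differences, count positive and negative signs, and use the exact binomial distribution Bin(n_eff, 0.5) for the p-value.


Step 1: Discard zero differences. Original n = 10; n_eff = number of nonzero differences = 8.
Nonzero differences (with sign): -4, +6, -6, -3, -1, -2, -1, -7
Step 2: Count signs: positive = 1, negative = 7.
Step 3: Under H0: P(positive) = 0.5, so the number of positives S ~ Bin(8, 0.5).
Step 4: Two-sided exact p-value = sum of Bin(8,0.5) probabilities at or below the observed probability = 0.070312.
Step 5: alpha = 0.05. fail to reject H0.

n_eff = 8, pos = 1, neg = 7, p = 0.070312, fail to reject H0.


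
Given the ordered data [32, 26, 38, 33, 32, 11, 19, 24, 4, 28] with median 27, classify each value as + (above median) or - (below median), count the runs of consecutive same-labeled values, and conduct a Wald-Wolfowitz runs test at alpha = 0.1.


Step 1: Compute median = 27; label A = above, B = below.
Labels in order: ABAAABBBBA  (n_A = 5, n_B = 5)
Step 2: Count runs R = 5.
Step 3: Under H0 (random ordering), E[R] = 2*n_A*n_B/(n_A+n_B) + 1 = 2*5*5/10 + 1 = 6.0000.
        Var[R] = 2*n_A*n_B*(2*n_A*n_B - n_A - n_B) / ((n_A+n_B)^2 * (n_A+n_B-1)) = 2000/900 = 2.2222.
        SD[R] = 1.4907.
Step 4: Continuity-corrected z = (R + 0.5 - E[R]) / SD[R] = (5 + 0.5 - 6.0000) / 1.4907 = -0.3354.
Step 5: Two-sided p-value via normal approximation = 2*(1 - Phi(|z|)) = 0.737316.
Step 6: alpha = 0.1. fail to reject H0.

R = 5, z = -0.3354, p = 0.737316, fail to reject H0.


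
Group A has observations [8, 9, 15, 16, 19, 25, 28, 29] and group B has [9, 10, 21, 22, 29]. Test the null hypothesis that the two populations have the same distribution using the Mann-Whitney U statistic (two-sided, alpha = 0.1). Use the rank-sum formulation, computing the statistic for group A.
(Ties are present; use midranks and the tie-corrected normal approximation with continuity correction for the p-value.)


Step 1: Combine and sort all 13 observations; assign midranks.
sorted (value, group): (8,X), (9,X), (9,Y), (10,Y), (15,X), (16,X), (19,X), (21,Y), (22,Y), (25,X), (28,X), (29,X), (29,Y)
ranks: 8->1, 9->2.5, 9->2.5, 10->4, 15->5, 16->6, 19->7, 21->8, 22->9, 25->10, 28->11, 29->12.5, 29->12.5
Step 2: Rank sum for X: R1 = 1 + 2.5 + 5 + 6 + 7 + 10 + 11 + 12.5 = 55.
Step 3: U_X = R1 - n1(n1+1)/2 = 55 - 8*9/2 = 55 - 36 = 19.
       U_Y = n1*n2 - U_X = 40 - 19 = 21.
Step 4: Ties are present, so use the tie-corrected normal approximation (with continuity correction) for the p-value.
Step 5: p-value = 0.941492; compare to alpha = 0.1. fail to reject H0.

U_X = 19, p = 0.941492, fail to reject H0 at alpha = 0.1.


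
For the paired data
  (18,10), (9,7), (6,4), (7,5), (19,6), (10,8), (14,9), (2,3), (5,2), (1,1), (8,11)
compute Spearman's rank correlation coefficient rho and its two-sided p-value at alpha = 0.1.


Step 1: Rank x and y separately (midranks; no ties here).
rank(x): 18->10, 9->7, 6->4, 7->5, 19->11, 10->8, 14->9, 2->2, 5->3, 1->1, 8->6
rank(y): 10->10, 7->7, 4->4, 5->5, 6->6, 8->8, 9->9, 3->3, 2->2, 1->1, 11->11
Step 2: d_i = R_x(i) - R_y(i); compute d_i^2.
  (10-10)^2=0, (7-7)^2=0, (4-4)^2=0, (5-5)^2=0, (11-6)^2=25, (8-8)^2=0, (9-9)^2=0, (2-3)^2=1, (3-2)^2=1, (1-1)^2=0, (6-11)^2=25
sum(d^2) = 52.
Step 3: rho = 1 - 6*52 / (11*(11^2 - 1)) = 1 - 312/1320 = 0.763636.
Step 4: Under H0, t = rho * sqrt((n-2)/(1-rho^2)) = 3.5482 ~ t(9).
Step 5: Two-sided p-value from the t-distribution with 9 df = 0.006233.
Step 6: alpha = 0.1. reject H0.

rho = 0.7636, p = 0.006233, reject H0 at alpha = 0.1.


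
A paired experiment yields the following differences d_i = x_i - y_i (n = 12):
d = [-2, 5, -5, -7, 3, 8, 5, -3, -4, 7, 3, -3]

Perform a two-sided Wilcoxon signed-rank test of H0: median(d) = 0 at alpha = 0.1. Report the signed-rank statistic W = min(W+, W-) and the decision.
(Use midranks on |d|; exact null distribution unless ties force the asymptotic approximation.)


Step 1: Drop any zero differences (none here) and take |d_i|.
|d| = [2, 5, 5, 7, 3, 8, 5, 3, 4, 7, 3, 3]
Step 2: Midrank |d_i| (ties get averaged ranks).
ranks: |2|->1, |5|->8, |5|->8, |7|->10.5, |3|->3.5, |8|->12, |5|->8, |3|->3.5, |4|->6, |7|->10.5, |3|->3.5, |3|->3.5
Step 3: Attach original signs; sum ranks with positive sign and with negative sign.
W+ = 8 + 3.5 + 12 + 8 + 10.5 + 3.5 = 45.5
W- = 1 + 8 + 10.5 + 3.5 + 6 + 3.5 = 32.5
(Check: W+ + W- = 78 should equal n(n+1)/2 = 78.)
Step 4: Test statistic W = min(W+, W-) = 32.5.
Step 5: Ties in |d|, so use the tie-corrected normal approximation.
        E[W] = n(n+1)/4 = 12*13/4 = 39.
        Tie groups: |d|=3 (t=4), |d|=5 (t=3), |d|=7 (t=2); sum(t^3 - t) = 90.
        Var[W] = n(n+1)(2n+1)/24 - sum(t^3-t)/48 = 3900/24 - 90/48 = 160.625.
        z = (W - E[W]) / sqrt(Var[W]) = (32.5 - 39) / 12.6738 = -0.5129.
        Two-sided p = 2*Phi(z) = 0.608043.
Step 6: alpha = 0.1. fail to reject H0.

W+ = 45.5, W- = 32.5, W = min = 32.5, p = 0.608043, fail to reject H0.


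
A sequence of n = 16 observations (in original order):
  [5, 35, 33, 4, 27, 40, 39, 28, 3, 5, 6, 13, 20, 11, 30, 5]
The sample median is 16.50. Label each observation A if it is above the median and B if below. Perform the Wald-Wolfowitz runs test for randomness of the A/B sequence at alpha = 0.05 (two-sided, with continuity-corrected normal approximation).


Step 1: Compute median = 16.50; label A = above, B = below.
Labels in order: BAABAAAABBBBABAB  (n_A = 8, n_B = 8)
Step 2: Count runs R = 9.
Step 3: Under H0 (random ordering), E[R] = 2*n_A*n_B/(n_A+n_B) + 1 = 2*8*8/16 + 1 = 9.0000.
        Var[R] = 2*n_A*n_B*(2*n_A*n_B - n_A - n_B) / ((n_A+n_B)^2 * (n_A+n_B-1)) = 14336/3840 = 3.7333.
        SD[R] = 1.9322.
Step 4: R = E[R], so z = 0 with no continuity correction.
Step 5: Two-sided p-value via normal approximation = 2*(1 - Phi(|z|)) = 1.000000.
Step 6: alpha = 0.05. fail to reject H0.

R = 9, z = 0.0000, p = 1.000000, fail to reject H0.


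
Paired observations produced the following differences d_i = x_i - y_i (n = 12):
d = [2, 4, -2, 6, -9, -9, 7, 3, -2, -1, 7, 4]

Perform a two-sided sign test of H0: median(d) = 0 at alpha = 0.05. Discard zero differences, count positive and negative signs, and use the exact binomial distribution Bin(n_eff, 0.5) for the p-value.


Step 1: Discard zero differences. Original n = 12; n_eff = number of nonzero differences = 12.
Nonzero differences (with sign): +2, +4, -2, +6, -9, -9, +7, +3, -2, -1, +7, +4
Step 2: Count signs: positive = 7, negative = 5.
Step 3: Under H0: P(positive) = 0.5, so the number of positives S ~ Bin(12, 0.5).
Step 4: Two-sided exact p-value = sum of Bin(12,0.5) probabilities at or below the observed probability = 0.774414.
Step 5: alpha = 0.05. fail to reject H0.

n_eff = 12, pos = 7, neg = 5, p = 0.774414, fail to reject H0.


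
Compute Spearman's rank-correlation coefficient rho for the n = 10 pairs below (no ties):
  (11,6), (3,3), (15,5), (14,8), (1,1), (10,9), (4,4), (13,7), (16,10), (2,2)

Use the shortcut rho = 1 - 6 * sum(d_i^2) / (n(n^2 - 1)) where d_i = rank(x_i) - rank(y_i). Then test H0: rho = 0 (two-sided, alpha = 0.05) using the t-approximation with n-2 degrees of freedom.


Step 1: Rank x and y separately (midranks; no ties here).
rank(x): 11->6, 3->3, 15->9, 14->8, 1->1, 10->5, 4->4, 13->7, 16->10, 2->2
rank(y): 6->6, 3->3, 5->5, 8->8, 1->1, 9->9, 4->4, 7->7, 10->10, 2->2
Step 2: d_i = R_x(i) - R_y(i); compute d_i^2.
  (6-6)^2=0, (3-3)^2=0, (9-5)^2=16, (8-8)^2=0, (1-1)^2=0, (5-9)^2=16, (4-4)^2=0, (7-7)^2=0, (10-10)^2=0, (2-2)^2=0
sum(d^2) = 32.
Step 3: rho = 1 - 6*32 / (10*(10^2 - 1)) = 1 - 192/990 = 0.806061.
Step 4: Under H0, t = rho * sqrt((n-2)/(1-rho^2)) = 3.8522 ~ t(8).
Step 5: Two-sided p-value from the t-distribution with 8 df = 0.004862.
Step 6: alpha = 0.05. reject H0.

rho = 0.8061, p = 0.004862, reject H0 at alpha = 0.05.


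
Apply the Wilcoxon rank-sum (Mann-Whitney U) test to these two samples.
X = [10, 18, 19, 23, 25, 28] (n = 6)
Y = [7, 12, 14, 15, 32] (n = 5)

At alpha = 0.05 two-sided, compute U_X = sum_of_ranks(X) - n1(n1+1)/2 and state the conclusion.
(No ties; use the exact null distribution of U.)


Step 1: Combine and sort all 11 observations; assign midranks.
sorted (value, group): (7,Y), (10,X), (12,Y), (14,Y), (15,Y), (18,X), (19,X), (23,X), (25,X), (28,X), (32,Y)
ranks: 7->1, 10->2, 12->3, 14->4, 15->5, 18->6, 19->7, 23->8, 25->9, 28->10, 32->11
Step 2: Rank sum for X: R1 = 2 + 6 + 7 + 8 + 9 + 10 = 42.
Step 3: U_X = R1 - n1(n1+1)/2 = 42 - 6*7/2 = 42 - 21 = 21.
       U_Y = n1*n2 - U_X = 30 - 21 = 9.
Step 4: No ties, so the exact null distribution of U (based on enumerating the C(11,6) = 462 equally likely rank assignments) gives the two-sided p-value.
Step 5: p-value = 0.329004; compare to alpha = 0.05. fail to reject H0.

U_X = 21, p = 0.329004, fail to reject H0 at alpha = 0.05.


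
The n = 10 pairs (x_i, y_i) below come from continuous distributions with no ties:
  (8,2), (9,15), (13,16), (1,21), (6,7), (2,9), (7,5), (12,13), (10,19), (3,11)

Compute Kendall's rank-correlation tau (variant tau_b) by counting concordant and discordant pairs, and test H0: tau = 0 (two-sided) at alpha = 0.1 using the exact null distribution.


Step 1: Enumerate the 45 unordered pairs (i,j) with i<j and classify each by sign(x_j-x_i) * sign(y_j-y_i).
  (1,2):dx=+1,dy=+13->C; (1,3):dx=+5,dy=+14->C; (1,4):dx=-7,dy=+19->D; (1,5):dx=-2,dy=+5->D
  (1,6):dx=-6,dy=+7->D; (1,7):dx=-1,dy=+3->D; (1,8):dx=+4,dy=+11->C; (1,9):dx=+2,dy=+17->C
  (1,10):dx=-5,dy=+9->D; (2,3):dx=+4,dy=+1->C; (2,4):dx=-8,dy=+6->D; (2,5):dx=-3,dy=-8->C
  (2,6):dx=-7,dy=-6->C; (2,7):dx=-2,dy=-10->C; (2,8):dx=+3,dy=-2->D; (2,9):dx=+1,dy=+4->C
  (2,10):dx=-6,dy=-4->C; (3,4):dx=-12,dy=+5->D; (3,5):dx=-7,dy=-9->C; (3,6):dx=-11,dy=-7->C
  (3,7):dx=-6,dy=-11->C; (3,8):dx=-1,dy=-3->C; (3,9):dx=-3,dy=+3->D; (3,10):dx=-10,dy=-5->C
  (4,5):dx=+5,dy=-14->D; (4,6):dx=+1,dy=-12->D; (4,7):dx=+6,dy=-16->D; (4,8):dx=+11,dy=-8->D
  (4,9):dx=+9,dy=-2->D; (4,10):dx=+2,dy=-10->D; (5,6):dx=-4,dy=+2->D; (5,7):dx=+1,dy=-2->D
  (5,8):dx=+6,dy=+6->C; (5,9):dx=+4,dy=+12->C; (5,10):dx=-3,dy=+4->D; (6,7):dx=+5,dy=-4->D
  (6,8):dx=+10,dy=+4->C; (6,9):dx=+8,dy=+10->C; (6,10):dx=+1,dy=+2->C; (7,8):dx=+5,dy=+8->C
  (7,9):dx=+3,dy=+14->C; (7,10):dx=-4,dy=+6->D; (8,9):dx=-2,dy=+6->D; (8,10):dx=-9,dy=-2->C
  (9,10):dx=-7,dy=-8->C
Step 2: C = 24, D = 21, total pairs = 45.
Step 3: tau = (C - D)/(n(n-1)/2) = (24 - 21)/45 = 0.066667.
Step 4: Exact two-sided p-value (enumerate n! = 3628800 permutations of y under H0): p = 0.861801.
Step 5: alpha = 0.1. fail to reject H0.

tau_b = 0.0667 (C=24, D=21), p = 0.861801, fail to reject H0.
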